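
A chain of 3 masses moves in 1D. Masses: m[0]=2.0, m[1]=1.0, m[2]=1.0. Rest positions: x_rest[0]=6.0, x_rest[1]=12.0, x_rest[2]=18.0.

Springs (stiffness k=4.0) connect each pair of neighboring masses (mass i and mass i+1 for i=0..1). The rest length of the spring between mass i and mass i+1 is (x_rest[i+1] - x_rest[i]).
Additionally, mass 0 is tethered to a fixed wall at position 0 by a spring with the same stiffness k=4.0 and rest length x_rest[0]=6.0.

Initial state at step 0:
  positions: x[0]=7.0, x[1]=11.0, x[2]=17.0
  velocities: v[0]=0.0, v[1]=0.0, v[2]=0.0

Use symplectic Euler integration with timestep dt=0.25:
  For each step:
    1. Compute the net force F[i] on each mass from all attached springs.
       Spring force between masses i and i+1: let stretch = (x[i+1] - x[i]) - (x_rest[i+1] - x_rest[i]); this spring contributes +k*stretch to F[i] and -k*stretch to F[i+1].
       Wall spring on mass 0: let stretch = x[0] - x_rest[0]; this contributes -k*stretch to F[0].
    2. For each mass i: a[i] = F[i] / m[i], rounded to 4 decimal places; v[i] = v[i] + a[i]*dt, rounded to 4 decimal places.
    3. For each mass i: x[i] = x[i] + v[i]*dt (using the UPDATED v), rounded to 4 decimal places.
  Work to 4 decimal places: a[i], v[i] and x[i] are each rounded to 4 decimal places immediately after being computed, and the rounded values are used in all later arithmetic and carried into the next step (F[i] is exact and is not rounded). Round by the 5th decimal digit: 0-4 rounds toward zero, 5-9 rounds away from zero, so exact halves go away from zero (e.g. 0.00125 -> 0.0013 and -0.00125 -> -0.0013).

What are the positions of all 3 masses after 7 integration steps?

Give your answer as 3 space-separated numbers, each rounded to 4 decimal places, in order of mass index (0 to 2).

Step 0: x=[7.0000 11.0000 17.0000] v=[0.0000 0.0000 0.0000]
Step 1: x=[6.6250 11.5000 17.0000] v=[-1.5000 2.0000 0.0000]
Step 2: x=[6.0313 12.1563 17.1250] v=[-2.3750 2.6250 0.5000]
Step 3: x=[5.4493 12.5235 17.5078] v=[-2.3282 1.4687 1.5313]
Step 4: x=[5.0704 12.3682 18.1446] v=[-1.5158 -0.6212 2.5470]
Step 5: x=[4.9699 11.8326 18.8373] v=[-0.4021 -2.1426 2.7706]
Step 6: x=[5.1060 11.3325 19.2788] v=[0.5443 -2.0006 1.7659]
Step 7: x=[5.3822 11.2623 19.2337] v=[1.1046 -0.2808 -0.1804]

Answer: 5.3822 11.2623 19.2337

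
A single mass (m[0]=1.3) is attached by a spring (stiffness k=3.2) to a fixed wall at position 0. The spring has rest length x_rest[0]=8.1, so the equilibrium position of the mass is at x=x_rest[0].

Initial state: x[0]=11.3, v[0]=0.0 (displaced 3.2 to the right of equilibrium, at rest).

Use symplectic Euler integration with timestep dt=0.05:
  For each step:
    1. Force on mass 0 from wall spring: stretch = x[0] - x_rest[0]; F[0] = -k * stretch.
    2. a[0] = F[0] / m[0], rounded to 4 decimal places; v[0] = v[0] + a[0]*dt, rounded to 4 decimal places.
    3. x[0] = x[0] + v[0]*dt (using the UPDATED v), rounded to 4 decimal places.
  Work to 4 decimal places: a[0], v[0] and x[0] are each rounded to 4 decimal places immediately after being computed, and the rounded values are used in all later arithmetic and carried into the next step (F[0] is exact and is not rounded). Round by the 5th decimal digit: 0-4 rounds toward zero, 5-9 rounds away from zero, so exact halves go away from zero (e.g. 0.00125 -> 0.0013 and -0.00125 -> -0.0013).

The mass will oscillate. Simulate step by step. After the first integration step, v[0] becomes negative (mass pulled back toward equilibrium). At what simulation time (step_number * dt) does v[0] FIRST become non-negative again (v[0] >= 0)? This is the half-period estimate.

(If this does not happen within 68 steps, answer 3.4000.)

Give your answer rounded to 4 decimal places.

Answer: 2.0500

Derivation:
Step 0: x=[11.3000] v=[0.0000]
Step 1: x=[11.2803] v=[-0.3938]
Step 2: x=[11.2410] v=[-0.7852]
Step 3: x=[11.1824] v=[-1.1718]
Step 4: x=[11.1048] v=[-1.5512]
Step 5: x=[11.0088] v=[-1.9210]
Step 6: x=[10.8949] v=[-2.2790]
Step 7: x=[10.7638] v=[-2.6230]
Step 8: x=[10.6163] v=[-2.9509]
Step 9: x=[10.4533] v=[-3.2606]
Step 10: x=[10.2758] v=[-3.5502]
Step 11: x=[10.0849] v=[-3.8180]
Step 12: x=[9.8818] v=[-4.0623]
Step 13: x=[9.6677] v=[-4.2816]
Step 14: x=[9.4440] v=[-4.4746]
Step 15: x=[9.2120] v=[-4.6400]
Step 16: x=[8.9732] v=[-4.7769]
Step 17: x=[8.7290] v=[-4.8844]
Step 18: x=[8.4809] v=[-4.9618]
Step 19: x=[8.2305] v=[-5.0087]
Step 20: x=[7.9793] v=[-5.0248]
Step 21: x=[7.7288] v=[-5.0099]
Step 22: x=[7.4806] v=[-4.9642]
Step 23: x=[7.2362] v=[-4.8880]
Step 24: x=[6.9971] v=[-4.7817]
Step 25: x=[6.7648] v=[-4.6460]
Step 26: x=[6.5407] v=[-4.4817]
Step 27: x=[6.3262] v=[-4.2898]
Step 28: x=[6.1226] v=[-4.0715]
Step 29: x=[5.9312] v=[-3.8281]
Step 30: x=[5.7531] v=[-3.5612]
Step 31: x=[5.5895] v=[-3.2724]
Step 32: x=[5.4413] v=[-2.9634]
Step 33: x=[5.3095] v=[-2.6362]
Step 34: x=[5.1949] v=[-2.2928]
Step 35: x=[5.0981] v=[-1.9353]
Step 36: x=[5.0198] v=[-1.5658]
Step 37: x=[4.9605] v=[-1.1867]
Step 38: x=[4.9205] v=[-0.8003]
Step 39: x=[4.9001] v=[-0.4090]
Step 40: x=[4.8993] v=[-0.0152]
Step 41: x=[4.9182] v=[0.3787]
First v>=0 after going negative at step 41, time=2.0500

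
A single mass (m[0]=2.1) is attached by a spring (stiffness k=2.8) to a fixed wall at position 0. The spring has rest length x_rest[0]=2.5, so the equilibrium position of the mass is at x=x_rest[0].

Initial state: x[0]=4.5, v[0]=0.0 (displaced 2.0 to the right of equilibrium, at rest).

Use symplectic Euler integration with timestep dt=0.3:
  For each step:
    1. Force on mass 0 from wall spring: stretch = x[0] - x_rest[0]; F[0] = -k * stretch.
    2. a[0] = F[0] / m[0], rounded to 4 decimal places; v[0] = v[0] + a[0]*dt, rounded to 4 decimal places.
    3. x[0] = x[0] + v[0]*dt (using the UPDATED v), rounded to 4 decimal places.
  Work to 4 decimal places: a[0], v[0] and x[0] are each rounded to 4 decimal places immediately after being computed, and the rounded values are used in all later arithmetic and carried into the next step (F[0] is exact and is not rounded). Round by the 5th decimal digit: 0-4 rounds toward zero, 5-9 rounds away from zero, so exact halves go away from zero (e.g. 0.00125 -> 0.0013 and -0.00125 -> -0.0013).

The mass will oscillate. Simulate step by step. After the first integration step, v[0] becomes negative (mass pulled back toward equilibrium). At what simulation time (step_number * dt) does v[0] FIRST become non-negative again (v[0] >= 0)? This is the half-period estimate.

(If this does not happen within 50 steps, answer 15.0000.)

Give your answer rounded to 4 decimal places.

Answer: 3.0000

Derivation:
Step 0: x=[4.5000] v=[0.0000]
Step 1: x=[4.2600] v=[-0.8000]
Step 2: x=[3.8088] v=[-1.5040]
Step 3: x=[3.2006] v=[-2.0275]
Step 4: x=[2.5083] v=[-2.3077]
Step 5: x=[1.8150] v=[-2.3110]
Step 6: x=[1.2039] v=[-2.0370]
Step 7: x=[0.7483] v=[-1.5186]
Step 8: x=[0.5029] v=[-0.8179]
Step 9: x=[0.4972] v=[-0.0191]
Step 10: x=[0.7318] v=[0.7820]
First v>=0 after going negative at step 10, time=3.0000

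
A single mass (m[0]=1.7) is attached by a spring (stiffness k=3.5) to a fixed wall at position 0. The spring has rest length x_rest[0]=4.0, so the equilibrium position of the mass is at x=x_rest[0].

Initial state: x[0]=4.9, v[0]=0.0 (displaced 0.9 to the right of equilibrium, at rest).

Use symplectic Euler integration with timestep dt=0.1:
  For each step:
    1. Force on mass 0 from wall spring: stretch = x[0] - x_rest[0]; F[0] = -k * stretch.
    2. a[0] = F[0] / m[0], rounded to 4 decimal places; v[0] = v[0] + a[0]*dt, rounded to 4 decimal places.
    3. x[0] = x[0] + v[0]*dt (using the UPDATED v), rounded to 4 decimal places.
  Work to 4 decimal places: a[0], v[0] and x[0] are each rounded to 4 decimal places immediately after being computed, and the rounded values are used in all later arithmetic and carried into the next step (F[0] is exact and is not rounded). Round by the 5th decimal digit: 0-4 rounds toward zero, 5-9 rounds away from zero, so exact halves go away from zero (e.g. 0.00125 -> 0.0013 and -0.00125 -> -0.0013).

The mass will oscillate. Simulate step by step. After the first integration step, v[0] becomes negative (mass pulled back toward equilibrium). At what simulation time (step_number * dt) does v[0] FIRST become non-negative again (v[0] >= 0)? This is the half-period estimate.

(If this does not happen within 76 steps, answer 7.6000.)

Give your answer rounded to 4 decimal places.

Step 0: x=[4.9000] v=[0.0000]
Step 1: x=[4.8815] v=[-0.1853]
Step 2: x=[4.8448] v=[-0.3668]
Step 3: x=[4.7907] v=[-0.5407]
Step 4: x=[4.7204] v=[-0.7035]
Step 5: x=[4.6352] v=[-0.8518]
Step 6: x=[4.5369] v=[-0.9826]
Step 7: x=[4.4276] v=[-1.0931]
Step 8: x=[4.3095] v=[-1.1811]
Step 9: x=[4.1850] v=[-1.2448]
Step 10: x=[4.0567] v=[-1.2829]
Step 11: x=[3.9272] v=[-1.2946]
Step 12: x=[3.7992] v=[-1.2796]
Step 13: x=[3.6754] v=[-1.2383]
Step 14: x=[3.5583] v=[-1.1715]
Step 15: x=[3.4502] v=[-1.0806]
Step 16: x=[3.3535] v=[-0.9674]
Step 17: x=[3.2701] v=[-0.8343]
Step 18: x=[3.2017] v=[-0.6840]
Step 19: x=[3.1497] v=[-0.5196]
Step 20: x=[3.1153] v=[-0.3445]
Step 21: x=[3.0991] v=[-0.1624]
Step 22: x=[3.1014] v=[0.0231]
First v>=0 after going negative at step 22, time=2.2000

Answer: 2.2000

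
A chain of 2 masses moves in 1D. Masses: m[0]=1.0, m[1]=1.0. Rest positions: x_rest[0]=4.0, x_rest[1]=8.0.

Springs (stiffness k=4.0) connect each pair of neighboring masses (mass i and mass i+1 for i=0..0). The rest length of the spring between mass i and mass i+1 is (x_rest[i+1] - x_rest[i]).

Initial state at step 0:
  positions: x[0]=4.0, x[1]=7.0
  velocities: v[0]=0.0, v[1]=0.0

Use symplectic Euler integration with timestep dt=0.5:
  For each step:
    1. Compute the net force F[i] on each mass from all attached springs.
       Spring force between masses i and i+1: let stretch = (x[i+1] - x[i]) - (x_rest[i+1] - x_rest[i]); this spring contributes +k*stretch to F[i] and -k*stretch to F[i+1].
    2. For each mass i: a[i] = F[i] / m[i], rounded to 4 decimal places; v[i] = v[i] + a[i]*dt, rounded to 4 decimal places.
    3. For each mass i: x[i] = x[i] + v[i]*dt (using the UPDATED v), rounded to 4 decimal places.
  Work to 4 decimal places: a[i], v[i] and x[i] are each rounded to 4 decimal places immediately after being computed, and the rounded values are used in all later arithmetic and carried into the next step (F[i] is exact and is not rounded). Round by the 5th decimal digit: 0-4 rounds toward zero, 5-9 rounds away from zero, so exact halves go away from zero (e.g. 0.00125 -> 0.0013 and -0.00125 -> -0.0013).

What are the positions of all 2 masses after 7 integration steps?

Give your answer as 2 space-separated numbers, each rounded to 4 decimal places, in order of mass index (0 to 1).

Step 0: x=[4.0000 7.0000] v=[0.0000 0.0000]
Step 1: x=[3.0000 8.0000] v=[-2.0000 2.0000]
Step 2: x=[3.0000 8.0000] v=[0.0000 0.0000]
Step 3: x=[4.0000 7.0000] v=[2.0000 -2.0000]
Step 4: x=[4.0000 7.0000] v=[0.0000 0.0000]
Step 5: x=[3.0000 8.0000] v=[-2.0000 2.0000]
Step 6: x=[3.0000 8.0000] v=[0.0000 0.0000]
Step 7: x=[4.0000 7.0000] v=[2.0000 -2.0000]

Answer: 4.0000 7.0000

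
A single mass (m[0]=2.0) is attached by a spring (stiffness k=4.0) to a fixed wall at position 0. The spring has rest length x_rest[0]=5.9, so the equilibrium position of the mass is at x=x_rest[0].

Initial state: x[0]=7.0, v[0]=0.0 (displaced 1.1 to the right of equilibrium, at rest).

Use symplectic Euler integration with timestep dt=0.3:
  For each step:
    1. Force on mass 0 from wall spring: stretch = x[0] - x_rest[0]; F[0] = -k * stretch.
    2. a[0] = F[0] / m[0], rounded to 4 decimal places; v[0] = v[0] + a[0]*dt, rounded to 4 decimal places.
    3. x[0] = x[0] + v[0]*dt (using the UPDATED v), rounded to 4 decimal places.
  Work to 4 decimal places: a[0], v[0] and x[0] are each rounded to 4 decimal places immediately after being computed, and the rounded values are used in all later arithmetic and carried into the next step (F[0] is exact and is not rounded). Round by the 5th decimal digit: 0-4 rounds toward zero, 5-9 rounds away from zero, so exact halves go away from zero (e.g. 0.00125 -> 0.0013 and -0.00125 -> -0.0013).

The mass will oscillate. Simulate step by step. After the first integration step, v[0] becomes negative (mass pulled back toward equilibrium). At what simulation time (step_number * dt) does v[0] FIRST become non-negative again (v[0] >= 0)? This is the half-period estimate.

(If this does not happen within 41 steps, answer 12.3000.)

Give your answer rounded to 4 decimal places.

Step 0: x=[7.0000] v=[0.0000]
Step 1: x=[6.8020] v=[-0.6600]
Step 2: x=[6.4416] v=[-1.2012]
Step 3: x=[5.9837] v=[-1.5262]
Step 4: x=[5.5108] v=[-1.5764]
Step 5: x=[5.1079] v=[-1.3429]
Step 6: x=[4.8476] v=[-0.8676]
Step 7: x=[4.7767] v=[-0.2362]
Step 8: x=[4.9080] v=[0.4378]
First v>=0 after going negative at step 8, time=2.4000

Answer: 2.4000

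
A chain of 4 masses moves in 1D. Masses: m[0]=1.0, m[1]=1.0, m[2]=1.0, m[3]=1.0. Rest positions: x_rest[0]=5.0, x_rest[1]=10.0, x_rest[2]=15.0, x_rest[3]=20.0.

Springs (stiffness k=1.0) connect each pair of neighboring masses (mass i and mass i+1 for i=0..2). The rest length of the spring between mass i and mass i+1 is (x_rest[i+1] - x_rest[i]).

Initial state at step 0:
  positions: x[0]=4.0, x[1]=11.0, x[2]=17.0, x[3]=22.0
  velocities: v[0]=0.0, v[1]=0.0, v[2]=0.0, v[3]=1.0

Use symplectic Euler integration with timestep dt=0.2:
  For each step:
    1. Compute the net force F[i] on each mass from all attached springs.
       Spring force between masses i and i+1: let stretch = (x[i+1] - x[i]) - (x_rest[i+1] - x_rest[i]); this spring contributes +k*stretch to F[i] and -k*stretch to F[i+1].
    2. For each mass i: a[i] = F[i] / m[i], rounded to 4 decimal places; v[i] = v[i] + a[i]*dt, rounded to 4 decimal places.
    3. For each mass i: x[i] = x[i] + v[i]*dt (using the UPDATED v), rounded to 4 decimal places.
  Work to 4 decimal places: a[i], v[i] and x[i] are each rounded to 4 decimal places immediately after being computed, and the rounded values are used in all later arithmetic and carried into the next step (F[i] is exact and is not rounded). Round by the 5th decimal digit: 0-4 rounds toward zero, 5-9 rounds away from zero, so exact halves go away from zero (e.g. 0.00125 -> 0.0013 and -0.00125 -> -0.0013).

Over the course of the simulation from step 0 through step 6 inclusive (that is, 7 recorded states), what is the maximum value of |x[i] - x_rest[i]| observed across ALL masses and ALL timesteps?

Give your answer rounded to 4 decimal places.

Answer: 2.8521

Derivation:
Step 0: x=[4.0000 11.0000 17.0000 22.0000] v=[0.0000 0.0000 0.0000 1.0000]
Step 1: x=[4.0800 10.9600 16.9600 22.2000] v=[0.4000 -0.2000 -0.2000 1.0000]
Step 2: x=[4.2352 10.8848 16.8896 22.3904] v=[0.7760 -0.3760 -0.3520 0.9520]
Step 3: x=[4.4564 10.7838 16.7990 22.5608] v=[1.1059 -0.5050 -0.4528 0.8518]
Step 4: x=[4.7307 10.6703 16.6983 22.7007] v=[1.3714 -0.5674 -0.5035 0.6994]
Step 5: x=[5.0426 10.5604 16.5966 22.8005] v=[1.5593 -0.5497 -0.5086 0.4989]
Step 6: x=[5.3752 10.4712 16.5016 22.8521] v=[1.6629 -0.4460 -0.4751 0.2581]
Max displacement = 2.8521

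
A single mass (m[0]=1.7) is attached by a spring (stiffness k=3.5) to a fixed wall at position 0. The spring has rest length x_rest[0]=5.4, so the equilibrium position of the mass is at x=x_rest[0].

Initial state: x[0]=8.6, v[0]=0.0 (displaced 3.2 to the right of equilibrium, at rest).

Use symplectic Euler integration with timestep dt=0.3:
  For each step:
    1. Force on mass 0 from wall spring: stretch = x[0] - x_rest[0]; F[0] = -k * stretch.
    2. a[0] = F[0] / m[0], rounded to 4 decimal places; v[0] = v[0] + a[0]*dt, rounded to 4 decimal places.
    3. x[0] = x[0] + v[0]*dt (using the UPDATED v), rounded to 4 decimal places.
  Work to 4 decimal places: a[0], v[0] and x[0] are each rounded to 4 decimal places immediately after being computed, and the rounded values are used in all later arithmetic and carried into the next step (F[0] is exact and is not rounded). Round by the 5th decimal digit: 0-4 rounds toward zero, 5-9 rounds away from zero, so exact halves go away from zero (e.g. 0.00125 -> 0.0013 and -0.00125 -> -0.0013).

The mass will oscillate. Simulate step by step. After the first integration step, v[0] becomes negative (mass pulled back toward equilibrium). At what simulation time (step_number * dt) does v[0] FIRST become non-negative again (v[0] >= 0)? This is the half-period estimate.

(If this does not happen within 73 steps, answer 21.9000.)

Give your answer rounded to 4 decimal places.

Step 0: x=[8.6000] v=[0.0000]
Step 1: x=[8.0071] v=[-1.9765]
Step 2: x=[6.9311] v=[-3.5868]
Step 3: x=[5.5714] v=[-4.5325]
Step 4: x=[4.1799] v=[-4.6384]
Step 5: x=[3.0145] v=[-3.8848]
Step 6: x=[2.2911] v=[-2.4114]
Step 7: x=[2.1437] v=[-0.4912]
Step 8: x=[2.5997] v=[1.5200]
First v>=0 after going negative at step 8, time=2.4000

Answer: 2.4000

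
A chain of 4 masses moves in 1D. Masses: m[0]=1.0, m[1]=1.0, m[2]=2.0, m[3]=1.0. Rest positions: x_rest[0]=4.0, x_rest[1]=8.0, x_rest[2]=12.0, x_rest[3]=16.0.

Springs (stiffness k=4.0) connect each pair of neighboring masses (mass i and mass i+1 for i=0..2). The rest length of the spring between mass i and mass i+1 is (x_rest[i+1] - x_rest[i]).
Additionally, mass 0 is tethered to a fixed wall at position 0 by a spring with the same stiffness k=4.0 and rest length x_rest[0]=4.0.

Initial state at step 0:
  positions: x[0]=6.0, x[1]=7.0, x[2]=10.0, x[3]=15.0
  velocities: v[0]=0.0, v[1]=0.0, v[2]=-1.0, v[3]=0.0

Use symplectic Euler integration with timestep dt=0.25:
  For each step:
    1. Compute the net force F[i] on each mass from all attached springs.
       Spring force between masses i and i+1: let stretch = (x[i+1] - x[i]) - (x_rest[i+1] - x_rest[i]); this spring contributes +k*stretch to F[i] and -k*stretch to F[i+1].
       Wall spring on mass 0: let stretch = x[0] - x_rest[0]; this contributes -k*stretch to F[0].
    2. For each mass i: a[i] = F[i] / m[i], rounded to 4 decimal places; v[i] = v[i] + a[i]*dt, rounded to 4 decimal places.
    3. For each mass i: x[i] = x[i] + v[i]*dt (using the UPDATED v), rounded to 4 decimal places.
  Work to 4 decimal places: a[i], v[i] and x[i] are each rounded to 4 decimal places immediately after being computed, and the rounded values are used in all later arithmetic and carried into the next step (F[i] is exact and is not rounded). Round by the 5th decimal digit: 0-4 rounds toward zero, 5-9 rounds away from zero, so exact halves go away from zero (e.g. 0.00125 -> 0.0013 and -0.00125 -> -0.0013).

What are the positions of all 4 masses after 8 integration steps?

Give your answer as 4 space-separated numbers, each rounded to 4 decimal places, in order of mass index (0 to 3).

Answer: 4.0397 7.0647 10.0657 15.9407

Derivation:
Step 0: x=[6.0000 7.0000 10.0000 15.0000] v=[0.0000 0.0000 -1.0000 0.0000]
Step 1: x=[4.7500 7.5000 10.0000 14.7500] v=[-5.0000 2.0000 0.0000 -1.0000]
Step 2: x=[3.0000 7.9375 10.2813 14.3125] v=[-7.0000 1.7500 1.1250 -1.7500]
Step 3: x=[1.7344 7.7266 10.7735 13.8672] v=[-5.0625 -0.8437 1.9687 -1.7812]
Step 4: x=[1.5332 6.7794 11.2715 13.6485] v=[-0.8047 -3.7890 1.9921 -0.8749]
Step 5: x=[2.2603 5.6436 11.5052 13.8355] v=[2.9083 -4.5431 0.9346 0.7481]
Step 6: x=[3.2681 5.1274 11.2974 14.4400] v=[4.0313 -2.0648 -0.8311 2.4178]
Step 7: x=[3.9237 5.6889 10.7112 15.2588] v=[2.6225 2.2459 -2.3448 3.2752]
Step 8: x=[4.0397 7.0647 10.0657 15.9407] v=[0.4640 5.5030 -2.5822 2.7276]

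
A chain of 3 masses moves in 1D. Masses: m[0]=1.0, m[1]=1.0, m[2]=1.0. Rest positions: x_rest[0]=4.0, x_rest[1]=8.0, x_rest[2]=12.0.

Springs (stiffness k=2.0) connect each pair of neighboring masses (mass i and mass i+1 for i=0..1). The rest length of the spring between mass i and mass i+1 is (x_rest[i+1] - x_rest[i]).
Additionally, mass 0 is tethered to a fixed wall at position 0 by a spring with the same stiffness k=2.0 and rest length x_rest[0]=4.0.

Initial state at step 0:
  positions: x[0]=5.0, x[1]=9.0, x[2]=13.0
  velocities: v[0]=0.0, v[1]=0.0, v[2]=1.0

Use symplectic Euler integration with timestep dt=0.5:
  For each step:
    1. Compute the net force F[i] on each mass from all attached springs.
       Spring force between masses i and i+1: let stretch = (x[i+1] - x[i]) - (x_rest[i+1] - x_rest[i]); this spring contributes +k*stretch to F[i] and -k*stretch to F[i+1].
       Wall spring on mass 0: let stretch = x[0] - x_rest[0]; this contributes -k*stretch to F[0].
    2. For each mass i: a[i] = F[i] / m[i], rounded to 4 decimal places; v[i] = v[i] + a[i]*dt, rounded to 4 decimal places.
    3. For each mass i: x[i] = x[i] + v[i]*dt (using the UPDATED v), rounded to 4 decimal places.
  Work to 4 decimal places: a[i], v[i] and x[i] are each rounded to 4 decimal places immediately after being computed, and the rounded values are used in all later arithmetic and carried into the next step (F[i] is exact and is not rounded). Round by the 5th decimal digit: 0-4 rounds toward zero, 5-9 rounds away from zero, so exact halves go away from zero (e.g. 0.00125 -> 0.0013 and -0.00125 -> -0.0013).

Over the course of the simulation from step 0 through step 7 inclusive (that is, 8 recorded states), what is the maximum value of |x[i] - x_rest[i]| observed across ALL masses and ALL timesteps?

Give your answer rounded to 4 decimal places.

Step 0: x=[5.0000 9.0000 13.0000] v=[0.0000 0.0000 1.0000]
Step 1: x=[4.5000 9.0000 13.5000] v=[-1.0000 0.0000 1.0000]
Step 2: x=[4.0000 9.0000 13.7500] v=[-1.0000 0.0000 0.5000]
Step 3: x=[4.0000 8.8750 13.6250] v=[0.0000 -0.2500 -0.2500]
Step 4: x=[4.4375 8.6875 13.1250] v=[0.8750 -0.3750 -1.0000]
Step 5: x=[4.7813 8.5938 12.4063] v=[0.6875 -0.1875 -1.4375]
Step 6: x=[4.6407 8.5001 11.7813] v=[-0.2813 -0.1875 -1.2500]
Step 7: x=[4.1094 8.1173 11.5157] v=[-1.0626 -0.7657 -0.5312]
Max displacement = 1.7500

Answer: 1.7500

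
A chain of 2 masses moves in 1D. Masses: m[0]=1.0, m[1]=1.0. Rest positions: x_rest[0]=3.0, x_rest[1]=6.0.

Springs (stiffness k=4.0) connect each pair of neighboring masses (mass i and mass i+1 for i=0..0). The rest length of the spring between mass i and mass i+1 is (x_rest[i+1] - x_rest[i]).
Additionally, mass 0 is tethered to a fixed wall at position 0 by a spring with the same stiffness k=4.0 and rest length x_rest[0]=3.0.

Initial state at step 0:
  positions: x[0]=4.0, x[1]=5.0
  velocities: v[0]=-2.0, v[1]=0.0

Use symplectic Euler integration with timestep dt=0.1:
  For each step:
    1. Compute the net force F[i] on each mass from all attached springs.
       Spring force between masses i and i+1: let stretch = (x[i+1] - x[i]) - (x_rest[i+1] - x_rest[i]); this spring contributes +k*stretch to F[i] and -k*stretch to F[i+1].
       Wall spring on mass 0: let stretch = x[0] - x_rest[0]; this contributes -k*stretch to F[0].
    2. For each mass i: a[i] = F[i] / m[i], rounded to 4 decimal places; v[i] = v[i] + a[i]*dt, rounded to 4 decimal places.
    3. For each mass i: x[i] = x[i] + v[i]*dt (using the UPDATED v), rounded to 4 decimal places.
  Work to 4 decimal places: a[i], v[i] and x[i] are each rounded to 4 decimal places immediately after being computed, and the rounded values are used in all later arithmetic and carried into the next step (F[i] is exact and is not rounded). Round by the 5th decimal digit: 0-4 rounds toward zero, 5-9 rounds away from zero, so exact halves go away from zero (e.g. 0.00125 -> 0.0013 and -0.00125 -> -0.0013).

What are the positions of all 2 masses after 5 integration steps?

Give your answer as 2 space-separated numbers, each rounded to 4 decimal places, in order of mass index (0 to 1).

Step 0: x=[4.0000 5.0000] v=[-2.0000 0.0000]
Step 1: x=[3.6800 5.0800] v=[-3.2000 0.8000]
Step 2: x=[3.2688 5.2240] v=[-4.1120 1.4400]
Step 3: x=[2.8051 5.4098] v=[-4.6374 1.8579]
Step 4: x=[2.3333 5.6114] v=[-4.7176 2.0160]
Step 5: x=[1.8993 5.8019] v=[-4.3397 1.9048]

Answer: 1.8993 5.8019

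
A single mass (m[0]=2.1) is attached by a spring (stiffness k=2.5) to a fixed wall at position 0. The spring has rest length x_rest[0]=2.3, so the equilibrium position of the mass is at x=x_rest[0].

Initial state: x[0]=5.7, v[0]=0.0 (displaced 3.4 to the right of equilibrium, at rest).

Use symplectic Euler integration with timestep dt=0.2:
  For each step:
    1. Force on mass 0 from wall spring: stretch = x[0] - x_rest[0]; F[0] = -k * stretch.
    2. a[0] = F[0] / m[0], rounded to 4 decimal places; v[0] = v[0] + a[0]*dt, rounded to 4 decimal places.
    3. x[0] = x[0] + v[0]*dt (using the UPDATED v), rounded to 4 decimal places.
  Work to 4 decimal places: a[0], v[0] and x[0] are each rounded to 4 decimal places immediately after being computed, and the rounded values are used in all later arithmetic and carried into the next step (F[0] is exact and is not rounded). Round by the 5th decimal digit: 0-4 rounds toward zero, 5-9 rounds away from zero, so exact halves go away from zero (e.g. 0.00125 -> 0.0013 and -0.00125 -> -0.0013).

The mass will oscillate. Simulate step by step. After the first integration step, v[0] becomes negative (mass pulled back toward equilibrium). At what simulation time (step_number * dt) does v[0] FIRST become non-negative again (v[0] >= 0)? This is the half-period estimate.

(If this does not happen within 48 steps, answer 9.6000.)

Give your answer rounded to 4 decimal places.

Answer: 3.0000

Derivation:
Step 0: x=[5.7000] v=[0.0000]
Step 1: x=[5.5381] v=[-0.8095]
Step 2: x=[5.2220] v=[-1.5805]
Step 3: x=[4.7668] v=[-2.2762]
Step 4: x=[4.1941] v=[-2.8635]
Step 5: x=[3.5312] v=[-3.3145]
Step 6: x=[2.8097] v=[-3.6076]
Step 7: x=[2.0639] v=[-3.7290]
Step 8: x=[1.3293] v=[-3.6728]
Step 9: x=[0.6410] v=[-3.4417]
Step 10: x=[0.0317] v=[-3.0467]
Step 11: x=[-0.4696] v=[-2.5066]
Step 12: x=[-0.8390] v=[-1.8472]
Step 13: x=[-1.0590] v=[-1.0998]
Step 14: x=[-1.1190] v=[-0.3000]
Step 15: x=[-1.0162] v=[0.5140]
First v>=0 after going negative at step 15, time=3.0000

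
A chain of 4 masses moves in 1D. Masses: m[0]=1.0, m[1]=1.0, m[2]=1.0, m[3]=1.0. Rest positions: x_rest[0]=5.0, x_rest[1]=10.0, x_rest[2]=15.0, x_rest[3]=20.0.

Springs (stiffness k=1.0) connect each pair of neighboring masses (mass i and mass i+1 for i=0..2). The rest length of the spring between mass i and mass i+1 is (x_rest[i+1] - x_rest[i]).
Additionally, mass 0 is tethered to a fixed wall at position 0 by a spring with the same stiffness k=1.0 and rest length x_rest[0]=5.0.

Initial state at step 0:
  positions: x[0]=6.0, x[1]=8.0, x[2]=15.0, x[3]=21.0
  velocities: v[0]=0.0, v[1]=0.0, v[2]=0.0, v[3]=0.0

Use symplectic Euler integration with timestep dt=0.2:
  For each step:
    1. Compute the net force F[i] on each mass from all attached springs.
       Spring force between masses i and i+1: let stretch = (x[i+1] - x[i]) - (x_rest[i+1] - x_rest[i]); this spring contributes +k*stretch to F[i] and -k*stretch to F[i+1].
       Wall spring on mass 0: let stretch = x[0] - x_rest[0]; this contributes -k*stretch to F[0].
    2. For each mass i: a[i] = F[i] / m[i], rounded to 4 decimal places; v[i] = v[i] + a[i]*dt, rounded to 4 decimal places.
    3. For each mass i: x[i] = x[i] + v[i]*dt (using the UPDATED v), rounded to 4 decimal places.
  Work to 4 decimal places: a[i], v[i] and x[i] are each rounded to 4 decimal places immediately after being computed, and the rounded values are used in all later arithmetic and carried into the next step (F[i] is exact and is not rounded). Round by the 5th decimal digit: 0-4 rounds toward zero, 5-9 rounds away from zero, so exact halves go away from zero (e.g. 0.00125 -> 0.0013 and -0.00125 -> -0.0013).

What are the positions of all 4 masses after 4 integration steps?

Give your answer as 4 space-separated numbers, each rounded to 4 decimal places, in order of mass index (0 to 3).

Answer: 4.6940 9.6615 14.7322 20.6026

Derivation:
Step 0: x=[6.0000 8.0000 15.0000 21.0000] v=[0.0000 0.0000 0.0000 0.0000]
Step 1: x=[5.8400 8.2000 14.9600 20.9600] v=[-0.8000 1.0000 -0.2000 -0.2000]
Step 2: x=[5.5408 8.5760 14.8896 20.8800] v=[-1.4960 1.8800 -0.3520 -0.4000]
Step 3: x=[5.1414 9.0831 14.8063 20.7604] v=[-1.9971 2.5357 -0.4166 -0.5981]
Step 4: x=[4.6940 9.6615 14.7322 20.6026] v=[-2.2370 2.8920 -0.3704 -0.7889]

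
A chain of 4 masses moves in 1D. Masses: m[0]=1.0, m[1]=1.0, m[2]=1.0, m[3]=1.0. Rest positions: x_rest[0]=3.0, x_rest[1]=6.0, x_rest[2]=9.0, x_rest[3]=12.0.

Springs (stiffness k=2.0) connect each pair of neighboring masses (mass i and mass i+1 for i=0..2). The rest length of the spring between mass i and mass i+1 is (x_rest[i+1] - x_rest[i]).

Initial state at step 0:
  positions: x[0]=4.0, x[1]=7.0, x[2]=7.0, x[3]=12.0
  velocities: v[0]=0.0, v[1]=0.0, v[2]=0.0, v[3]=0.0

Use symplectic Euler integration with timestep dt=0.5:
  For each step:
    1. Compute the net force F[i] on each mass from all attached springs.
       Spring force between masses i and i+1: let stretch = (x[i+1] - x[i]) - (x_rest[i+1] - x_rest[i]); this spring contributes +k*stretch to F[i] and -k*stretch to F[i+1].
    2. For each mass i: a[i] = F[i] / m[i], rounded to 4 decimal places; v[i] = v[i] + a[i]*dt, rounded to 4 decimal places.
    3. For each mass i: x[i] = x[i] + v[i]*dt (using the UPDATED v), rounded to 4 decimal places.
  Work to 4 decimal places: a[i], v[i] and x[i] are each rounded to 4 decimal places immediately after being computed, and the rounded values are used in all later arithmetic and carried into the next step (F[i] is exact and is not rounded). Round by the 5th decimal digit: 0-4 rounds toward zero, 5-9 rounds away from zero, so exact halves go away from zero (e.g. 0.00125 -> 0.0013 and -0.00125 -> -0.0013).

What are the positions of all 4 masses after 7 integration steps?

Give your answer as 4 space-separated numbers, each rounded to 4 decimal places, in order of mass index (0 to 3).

Answer: 2.6250 5.3125 9.6875 12.3750

Derivation:
Step 0: x=[4.0000 7.0000 7.0000 12.0000] v=[0.0000 0.0000 0.0000 0.0000]
Step 1: x=[4.0000 5.5000 9.5000 11.0000] v=[0.0000 -3.0000 5.0000 -2.0000]
Step 2: x=[3.2500 5.2500 10.7500 10.7500] v=[-1.5000 -0.5000 2.5000 -0.5000]
Step 3: x=[2.0000 6.7500 9.2500 12.0000] v=[-2.5000 3.0000 -3.0000 2.5000]
Step 4: x=[1.6250 7.1250 7.8750 13.3750] v=[-0.7500 0.7500 -2.7500 2.7500]
Step 5: x=[2.5000 5.1250 8.8750 13.5000] v=[1.7500 -4.0000 2.0000 0.2500]
Step 6: x=[3.1875 3.6875 10.3125 12.8125] v=[1.3750 -2.8750 2.8750 -1.3750]
Step 7: x=[2.6250 5.3125 9.6875 12.3750] v=[-1.1250 3.2500 -1.2500 -0.8750]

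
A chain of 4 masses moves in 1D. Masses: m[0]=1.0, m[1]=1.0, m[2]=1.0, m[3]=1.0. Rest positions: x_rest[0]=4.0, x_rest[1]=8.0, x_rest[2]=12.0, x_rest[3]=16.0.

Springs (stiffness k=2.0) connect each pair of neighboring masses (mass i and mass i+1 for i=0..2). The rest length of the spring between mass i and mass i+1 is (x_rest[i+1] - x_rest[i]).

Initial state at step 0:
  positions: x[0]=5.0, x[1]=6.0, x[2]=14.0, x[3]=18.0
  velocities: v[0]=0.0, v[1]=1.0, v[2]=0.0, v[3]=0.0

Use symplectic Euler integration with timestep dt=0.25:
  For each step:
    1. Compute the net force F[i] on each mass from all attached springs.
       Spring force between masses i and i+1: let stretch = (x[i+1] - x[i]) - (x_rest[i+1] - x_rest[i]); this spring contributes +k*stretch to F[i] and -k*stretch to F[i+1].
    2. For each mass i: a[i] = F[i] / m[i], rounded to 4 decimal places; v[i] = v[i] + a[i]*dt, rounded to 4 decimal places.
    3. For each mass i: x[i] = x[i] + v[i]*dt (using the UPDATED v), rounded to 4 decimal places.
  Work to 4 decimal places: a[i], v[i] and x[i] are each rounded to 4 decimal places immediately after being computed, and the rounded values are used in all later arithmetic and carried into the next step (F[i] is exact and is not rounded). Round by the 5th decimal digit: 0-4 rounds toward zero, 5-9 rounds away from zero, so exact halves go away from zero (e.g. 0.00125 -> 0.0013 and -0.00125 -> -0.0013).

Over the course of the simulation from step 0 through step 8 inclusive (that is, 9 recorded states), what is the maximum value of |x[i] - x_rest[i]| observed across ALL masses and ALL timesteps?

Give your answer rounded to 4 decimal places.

Answer: 3.2655

Derivation:
Step 0: x=[5.0000 6.0000 14.0000 18.0000] v=[0.0000 1.0000 0.0000 0.0000]
Step 1: x=[4.6250 7.1250 13.5000 18.0000] v=[-1.5000 4.5000 -2.0000 0.0000]
Step 2: x=[4.0625 8.7344 12.7656 17.9375] v=[-2.2500 6.4375 -2.9375 -0.2500]
Step 3: x=[3.5840 10.2637 12.1738 17.7285] v=[-1.9141 6.1172 -2.3672 -0.8360]
Step 4: x=[3.4404 11.1968 12.0376 17.3252] v=[-0.5743 3.7324 -0.5449 -1.6134]
Step 5: x=[3.7664 11.2655 12.4572 16.7609] v=[1.3039 0.2746 1.6785 -2.2572]
Step 6: x=[4.5298 10.5457 13.2658 16.1586] v=[3.0535 -2.8791 3.2345 -2.4091]
Step 7: x=[5.5452 9.4140 14.0960 15.6947] v=[4.0615 -4.5270 3.3209 -1.8555]
Step 8: x=[6.5442 8.3839 14.5408 15.5310] v=[3.9959 -4.1204 1.7793 -0.6549]
Max displacement = 3.2655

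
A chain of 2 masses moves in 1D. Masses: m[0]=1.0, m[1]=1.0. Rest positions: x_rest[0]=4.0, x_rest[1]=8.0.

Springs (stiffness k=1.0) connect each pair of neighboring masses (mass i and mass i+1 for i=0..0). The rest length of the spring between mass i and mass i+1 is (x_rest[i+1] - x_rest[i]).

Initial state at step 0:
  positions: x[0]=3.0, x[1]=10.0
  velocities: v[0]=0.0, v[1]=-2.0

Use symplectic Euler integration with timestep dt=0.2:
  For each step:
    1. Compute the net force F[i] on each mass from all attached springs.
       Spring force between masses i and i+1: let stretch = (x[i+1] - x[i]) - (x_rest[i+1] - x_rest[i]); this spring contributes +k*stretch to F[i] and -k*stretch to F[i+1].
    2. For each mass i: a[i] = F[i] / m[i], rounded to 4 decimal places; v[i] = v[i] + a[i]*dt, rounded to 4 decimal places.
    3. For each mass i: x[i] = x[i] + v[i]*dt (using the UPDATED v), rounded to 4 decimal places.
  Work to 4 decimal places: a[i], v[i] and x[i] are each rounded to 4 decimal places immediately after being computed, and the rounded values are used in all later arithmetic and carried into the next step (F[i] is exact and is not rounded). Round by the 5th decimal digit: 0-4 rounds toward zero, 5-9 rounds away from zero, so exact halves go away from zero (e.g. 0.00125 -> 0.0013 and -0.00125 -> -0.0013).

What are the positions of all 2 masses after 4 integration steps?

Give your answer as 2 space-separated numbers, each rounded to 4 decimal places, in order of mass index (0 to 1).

Answer: 3.9088 7.4912

Derivation:
Step 0: x=[3.0000 10.0000] v=[0.0000 -2.0000]
Step 1: x=[3.1200 9.4800] v=[0.6000 -2.6000]
Step 2: x=[3.3344 8.8656] v=[1.0720 -3.0720]
Step 3: x=[3.6100 8.1900] v=[1.3782 -3.3782]
Step 4: x=[3.9088 7.4912] v=[1.4942 -3.4942]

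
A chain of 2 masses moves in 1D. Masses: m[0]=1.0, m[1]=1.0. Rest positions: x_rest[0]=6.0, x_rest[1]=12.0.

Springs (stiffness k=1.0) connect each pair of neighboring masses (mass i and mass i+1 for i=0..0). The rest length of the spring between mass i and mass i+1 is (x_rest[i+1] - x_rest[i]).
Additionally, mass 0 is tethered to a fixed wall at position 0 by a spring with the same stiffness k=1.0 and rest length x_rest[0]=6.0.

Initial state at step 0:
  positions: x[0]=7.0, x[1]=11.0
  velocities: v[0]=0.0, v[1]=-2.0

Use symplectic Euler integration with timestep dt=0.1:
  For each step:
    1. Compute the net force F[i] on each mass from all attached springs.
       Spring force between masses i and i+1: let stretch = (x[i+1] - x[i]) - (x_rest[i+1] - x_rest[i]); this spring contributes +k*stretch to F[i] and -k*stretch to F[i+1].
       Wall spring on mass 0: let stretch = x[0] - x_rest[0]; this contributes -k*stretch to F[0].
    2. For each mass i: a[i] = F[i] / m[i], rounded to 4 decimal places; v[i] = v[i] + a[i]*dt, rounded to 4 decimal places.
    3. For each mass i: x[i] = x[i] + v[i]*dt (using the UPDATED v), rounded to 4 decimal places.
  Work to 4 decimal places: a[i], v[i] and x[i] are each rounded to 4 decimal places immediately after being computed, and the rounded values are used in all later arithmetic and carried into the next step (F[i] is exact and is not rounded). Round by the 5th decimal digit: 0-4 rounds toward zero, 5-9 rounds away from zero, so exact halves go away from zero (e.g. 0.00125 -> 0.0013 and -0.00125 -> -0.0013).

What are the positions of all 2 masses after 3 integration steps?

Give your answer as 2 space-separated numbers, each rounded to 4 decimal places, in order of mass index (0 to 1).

Answer: 6.8160 10.5255

Derivation:
Step 0: x=[7.0000 11.0000] v=[0.0000 -2.0000]
Step 1: x=[6.9700 10.8200] v=[-0.3000 -1.8000]
Step 2: x=[6.9088 10.6615] v=[-0.6120 -1.5850]
Step 3: x=[6.8160 10.5255] v=[-0.9276 -1.3603]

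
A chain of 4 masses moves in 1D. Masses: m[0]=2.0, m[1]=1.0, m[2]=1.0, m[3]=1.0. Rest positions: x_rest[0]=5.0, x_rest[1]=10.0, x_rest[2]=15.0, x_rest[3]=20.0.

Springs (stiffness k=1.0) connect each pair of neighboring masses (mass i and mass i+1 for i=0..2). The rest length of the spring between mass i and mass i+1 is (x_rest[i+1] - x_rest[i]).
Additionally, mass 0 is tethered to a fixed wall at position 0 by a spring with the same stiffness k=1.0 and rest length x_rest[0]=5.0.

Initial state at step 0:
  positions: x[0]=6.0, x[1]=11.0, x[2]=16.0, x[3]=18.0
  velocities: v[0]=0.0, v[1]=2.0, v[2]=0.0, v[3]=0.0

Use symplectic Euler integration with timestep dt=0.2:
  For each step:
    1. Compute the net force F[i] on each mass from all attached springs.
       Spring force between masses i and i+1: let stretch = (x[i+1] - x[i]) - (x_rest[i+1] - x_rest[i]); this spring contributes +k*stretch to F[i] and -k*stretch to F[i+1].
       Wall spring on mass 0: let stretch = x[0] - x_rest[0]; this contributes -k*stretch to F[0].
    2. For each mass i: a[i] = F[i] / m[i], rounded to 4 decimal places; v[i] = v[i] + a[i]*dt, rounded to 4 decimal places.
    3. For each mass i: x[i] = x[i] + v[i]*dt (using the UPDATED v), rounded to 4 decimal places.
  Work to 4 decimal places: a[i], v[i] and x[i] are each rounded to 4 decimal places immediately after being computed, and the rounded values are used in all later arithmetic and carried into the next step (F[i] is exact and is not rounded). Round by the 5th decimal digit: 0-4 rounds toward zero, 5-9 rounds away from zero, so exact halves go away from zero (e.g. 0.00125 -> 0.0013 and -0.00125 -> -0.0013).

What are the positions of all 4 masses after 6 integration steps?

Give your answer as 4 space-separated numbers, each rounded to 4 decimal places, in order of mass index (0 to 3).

Answer: 5.8551 12.1522 14.7793 19.9553

Derivation:
Step 0: x=[6.0000 11.0000 16.0000 18.0000] v=[0.0000 2.0000 0.0000 0.0000]
Step 1: x=[5.9800 11.4000 15.8800 18.1200] v=[-0.1000 2.0000 -0.6000 0.6000]
Step 2: x=[5.9488 11.7624 15.6704 18.3504] v=[-0.1560 1.8120 -1.0480 1.1520]
Step 3: x=[5.9149 12.0486 15.4117 18.6736] v=[-0.1695 1.4309 -1.2936 1.6160]
Step 4: x=[5.8854 12.2240 15.1489 19.0663] v=[-0.1476 0.8768 -1.3138 1.9636]
Step 5: x=[5.8649 12.2628 14.9258 19.5023] v=[-0.1023 0.1941 -1.1153 2.1801]
Step 6: x=[5.8551 12.1522 14.7793 19.9553] v=[-0.0490 -0.5529 -0.7326 2.2648]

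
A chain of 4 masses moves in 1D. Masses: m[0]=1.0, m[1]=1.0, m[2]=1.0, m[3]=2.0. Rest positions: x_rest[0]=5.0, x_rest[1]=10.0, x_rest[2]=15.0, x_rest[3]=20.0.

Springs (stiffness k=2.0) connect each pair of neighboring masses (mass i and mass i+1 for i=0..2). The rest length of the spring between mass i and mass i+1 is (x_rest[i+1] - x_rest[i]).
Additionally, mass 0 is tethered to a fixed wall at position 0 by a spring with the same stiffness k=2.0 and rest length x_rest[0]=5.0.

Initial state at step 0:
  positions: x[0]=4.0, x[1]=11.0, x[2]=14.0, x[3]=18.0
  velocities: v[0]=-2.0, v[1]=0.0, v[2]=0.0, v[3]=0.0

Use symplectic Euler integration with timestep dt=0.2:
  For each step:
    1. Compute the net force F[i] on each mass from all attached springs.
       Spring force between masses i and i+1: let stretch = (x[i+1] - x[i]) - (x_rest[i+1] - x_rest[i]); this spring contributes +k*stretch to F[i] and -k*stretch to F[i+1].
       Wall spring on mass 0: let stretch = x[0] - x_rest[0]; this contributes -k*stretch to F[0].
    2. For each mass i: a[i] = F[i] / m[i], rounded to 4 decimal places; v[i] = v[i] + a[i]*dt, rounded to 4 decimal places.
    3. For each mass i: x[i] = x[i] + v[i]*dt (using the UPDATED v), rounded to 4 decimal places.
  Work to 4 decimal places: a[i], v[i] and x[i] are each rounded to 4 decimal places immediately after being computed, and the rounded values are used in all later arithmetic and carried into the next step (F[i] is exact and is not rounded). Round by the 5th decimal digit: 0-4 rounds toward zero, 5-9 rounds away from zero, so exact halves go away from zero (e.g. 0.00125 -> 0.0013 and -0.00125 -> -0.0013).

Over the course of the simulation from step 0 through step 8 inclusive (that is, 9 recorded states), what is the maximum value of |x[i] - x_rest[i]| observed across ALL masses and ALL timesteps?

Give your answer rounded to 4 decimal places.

Answer: 2.5224

Derivation:
Step 0: x=[4.0000 11.0000 14.0000 18.0000] v=[-2.0000 0.0000 0.0000 0.0000]
Step 1: x=[3.8400 10.6800 14.0800 18.0400] v=[-0.8000 -1.6000 0.4000 0.2000]
Step 2: x=[3.9200 10.0848 14.2048 18.1216] v=[0.4000 -2.9760 0.6240 0.4080]
Step 3: x=[4.1796 9.3260 14.3133 18.2465] v=[1.2979 -3.7939 0.5427 0.6246]
Step 4: x=[4.5165 8.5545 14.3375 18.4141] v=[1.6846 -3.8575 0.1211 0.8380]
Step 5: x=[4.8151 7.9226 14.2252 18.6186] v=[1.4932 -3.1595 -0.5615 1.0227]
Step 6: x=[4.9771 7.5463 13.9602 18.8474] v=[0.8102 -1.8815 -1.3252 1.1440]
Step 7: x=[4.9465 7.4776 13.5730 19.0807] v=[-0.1530 -0.3436 -1.9359 1.1666]
Step 8: x=[4.7227 7.6940 13.1388 19.2937] v=[-1.1192 1.0821 -2.1710 1.0651]
Max displacement = 2.5224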